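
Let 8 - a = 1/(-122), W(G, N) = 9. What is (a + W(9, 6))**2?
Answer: 4305625/14884 ≈ 289.28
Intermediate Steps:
a = 977/122 (a = 8 - 1/(-122) = 8 - 1*(-1/122) = 8 + 1/122 = 977/122 ≈ 8.0082)
(a + W(9, 6))**2 = (977/122 + 9)**2 = (2075/122)**2 = 4305625/14884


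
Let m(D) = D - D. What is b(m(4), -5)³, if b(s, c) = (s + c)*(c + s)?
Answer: 15625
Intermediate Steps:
m(D) = 0
b(s, c) = (c + s)² (b(s, c) = (c + s)*(c + s) = (c + s)²)
b(m(4), -5)³ = ((-5 + 0)²)³ = ((-5)²)³ = 25³ = 15625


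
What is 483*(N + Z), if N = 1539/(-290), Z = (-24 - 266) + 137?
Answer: -22174047/290 ≈ -76462.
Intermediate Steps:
Z = -153 (Z = -290 + 137 = -153)
N = -1539/290 (N = 1539*(-1/290) = -1539/290 ≈ -5.3069)
483*(N + Z) = 483*(-1539/290 - 153) = 483*(-45909/290) = -22174047/290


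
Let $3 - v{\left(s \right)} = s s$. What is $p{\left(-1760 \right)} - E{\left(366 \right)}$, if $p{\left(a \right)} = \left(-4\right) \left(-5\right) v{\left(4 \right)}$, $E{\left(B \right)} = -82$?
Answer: $-178$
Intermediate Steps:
$v{\left(s \right)} = 3 - s^{2}$ ($v{\left(s \right)} = 3 - s s = 3 - s^{2}$)
$p{\left(a \right)} = -260$ ($p{\left(a \right)} = \left(-4\right) \left(-5\right) \left(3 - 4^{2}\right) = 20 \left(3 - 16\right) = 20 \left(-13\right) = -260$)
$p{\left(-1760 \right)} - E{\left(366 \right)} = -260 - -82 = -260 + 82 = -178$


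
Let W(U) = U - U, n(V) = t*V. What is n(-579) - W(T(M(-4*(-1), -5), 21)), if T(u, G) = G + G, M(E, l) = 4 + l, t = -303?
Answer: 175437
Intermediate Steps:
T(u, G) = 2*G
n(V) = -303*V
W(U) = 0
n(-579) - W(T(M(-4*(-1), -5), 21)) = -303*(-579) - 1*0 = 175437 + 0 = 175437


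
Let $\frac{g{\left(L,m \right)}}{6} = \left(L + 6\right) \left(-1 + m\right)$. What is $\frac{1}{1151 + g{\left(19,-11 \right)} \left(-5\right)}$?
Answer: $\frac{1}{10151} \approx 9.8513 \cdot 10^{-5}$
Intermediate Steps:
$g{\left(L,m \right)} = 6 \left(-1 + m\right) \left(6 + L\right)$ ($g{\left(L,m \right)} = 6 \left(L + 6\right) \left(-1 + m\right) = 6 \left(6 + L\right) \left(-1 + m\right) = 6 \left(-1 + m\right) \left(6 + L\right)$)
$\frac{1}{1151 + g{\left(19,-11 \right)} \left(-5\right)} = \frac{1}{1151 + \left(-36 - 114 + 36 \left(-11\right) + 6 \cdot 19 \left(-11\right)\right) \left(-5\right)} = \frac{1}{1151 + \left(-36 - 114 - 396 - 1254\right) \left(-5\right)} = \frac{1}{1151 - -9000} = \frac{1}{1151 + 9000} = \frac{1}{10151}$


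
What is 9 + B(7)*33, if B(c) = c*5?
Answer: 1164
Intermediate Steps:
B(c) = 5*c
9 + B(7)*33 = 9 + (5*7)*33 = 9 + 35*33 = 9 + 1155 = 1164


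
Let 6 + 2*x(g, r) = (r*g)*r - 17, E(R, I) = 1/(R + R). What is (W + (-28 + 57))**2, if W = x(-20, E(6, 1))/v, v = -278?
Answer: 337906202209/400640256 ≈ 843.42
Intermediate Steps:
E(R, I) = 1/(2*R)
x(g, r) = -23/2 + g*r**2/2 (x(g, r) = -3 + ((r*g)*r - 17)/2 = -3 + ((g*r)*r - 17)/2 = -3 + (g*r**2 - 17)/2 = -3 + (-17 + g*r**2)/2 = -3 + (-17/2 + g*r**2/2) = -23/2 + g*r**2/2)
W = 833/20016 (W = (-23/2 + (1/2)*(-20)*((1/2)/6)**2)/(-278) = (-23/2 + (1/2)*(-20)*((1/2)*(1/6))**2)*(-1/278) = (-23/2 + (1/2)*(-20)*(1/12)**2)*(-1/278) = (-23/2 + (1/2)*(-20)*(1/144))*(-1/278) = (-23/2 - 5/72)*(-1/278) = -833/72*(-1/278) = 833/20016 ≈ 0.041617)
(W + (-28 + 57))**2 = (833/20016 + (-28 + 57))**2 = (833/20016 + 29)**2 = (581297/20016)**2 = 337906202209/400640256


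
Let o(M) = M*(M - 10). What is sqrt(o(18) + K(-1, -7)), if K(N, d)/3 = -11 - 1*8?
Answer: sqrt(87) ≈ 9.3274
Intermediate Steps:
o(M) = M*(-10 + M)
K(N, d) = -57 (K(N, d) = 3*(-11 - 1*8) = 3*(-11 - 8) = 3*(-19) = -57)
sqrt(o(18) + K(-1, -7)) = sqrt(18*(-10 + 18) - 57) = sqrt(18*8 - 57) = sqrt(144 - 57) = sqrt(87)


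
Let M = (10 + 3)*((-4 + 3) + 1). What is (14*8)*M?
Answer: 0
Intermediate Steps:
M = 0 (M = 13*(-1 + 1) = 13*0 = 0)
(14*8)*M = (14*8)*0 = 112*0 = 0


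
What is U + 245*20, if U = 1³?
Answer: 4901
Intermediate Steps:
U = 1
U + 245*20 = 1 + 245*20 = 1 + 4900 = 4901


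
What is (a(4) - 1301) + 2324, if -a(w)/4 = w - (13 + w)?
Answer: 1075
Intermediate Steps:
a(w) = 52 (a(w) = -4*(w - (13 + w)) = -4*(w + (-13 - w)) = -4*(-13) = 52)
(a(4) - 1301) + 2324 = (52 - 1301) + 2324 = -1249 + 2324 = 1075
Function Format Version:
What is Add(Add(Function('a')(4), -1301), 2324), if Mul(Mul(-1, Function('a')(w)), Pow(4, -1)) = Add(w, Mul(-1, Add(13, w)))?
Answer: 1075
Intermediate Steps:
Function('a')(w) = 52 (Function('a')(w) = Mul(-4, Add(w, Mul(-1, Add(13, w)))) = Mul(-4, Add(w, Add(-13, Mul(-1, w)))) = Mul(-4, -13) = 52)
Add(Add(Function('a')(4), -1301), 2324) = Add(Add(52, -1301), 2324) = Add(-1249, 2324) = 1075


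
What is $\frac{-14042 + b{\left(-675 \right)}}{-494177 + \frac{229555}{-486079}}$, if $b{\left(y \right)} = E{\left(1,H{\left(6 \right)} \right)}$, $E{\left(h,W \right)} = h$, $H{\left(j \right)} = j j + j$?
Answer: $\frac{6825035239}{240209291538} \approx 0.028413$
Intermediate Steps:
$H{\left(j \right)} = j + j^{2}$ ($H{\left(j \right)} = j^{2} + j = j + j^{2}$)
$b{\left(y \right)} = 1$
$\frac{-14042 + b{\left(-675 \right)}}{-494177 + \frac{229555}{-486079}} = \frac{-14042 + 1}{-494177 + \frac{229555}{-486079}} = - \frac{14041}{-494177 + 229555 \left(- \frac{1}{486079}\right)} = - \frac{14041}{-494177 - \frac{229555}{486079}} = - \frac{14041}{- \frac{240209291538}{486079}} = \left(-14041\right) \left(- \frac{486079}{240209291538}\right) = \frac{6825035239}{240209291538}$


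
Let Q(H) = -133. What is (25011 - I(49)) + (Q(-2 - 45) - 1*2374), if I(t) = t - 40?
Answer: 22495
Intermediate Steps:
I(t) = -40 + t
(25011 - I(49)) + (Q(-2 - 45) - 1*2374) = (25011 - (-40 + 49)) + (-133 - 1*2374) = (25011 - 1*9) + (-133 - 2374) = (25011 - 9) - 2507 = 25002 - 2507 = 22495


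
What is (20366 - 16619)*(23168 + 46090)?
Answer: 259509726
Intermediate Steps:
(20366 - 16619)*(23168 + 46090) = 3747*69258 = 259509726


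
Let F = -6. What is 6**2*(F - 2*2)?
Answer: -360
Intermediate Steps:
6**2*(F - 2*2) = 6**2*(-6 - 2*2) = 36*(-6 - 4) = 36*(-10) = -360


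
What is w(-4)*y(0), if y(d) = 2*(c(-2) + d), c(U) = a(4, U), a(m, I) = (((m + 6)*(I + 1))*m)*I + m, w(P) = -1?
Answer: -168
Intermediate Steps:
a(m, I) = m + I*m*(1 + I)*(6 + m) (a(m, I) = (((6 + m)*(1 + I))*m)*I + m = (((1 + I)*(6 + m))*m)*I + m = (m*(1 + I)*(6 + m))*I + m = I*m*(1 + I)*(6 + m) + m = m + I*m*(1 + I)*(6 + m))
c(U) = 4 + 40*U + 40*U² (c(U) = 4*(1 + 6*U + 6*U² + U*4 + 4*U²) = 4*(1 + 6*U + 6*U² + 4*U + 4*U²) = 4*(1 + 10*U + 10*U²) = 4 + 40*U + 40*U²)
y(d) = 168 + 2*d (y(d) = 2*((4 + 40*(-2) + 40*(-2)²) + d) = 2*((4 - 80 + 40*4) + d) = 2*((4 - 80 + 160) + d) = 2*(84 + d) = 168 + 2*d)
w(-4)*y(0) = -(168 + 2*0) = -(168 + 0) = -1*168 = -168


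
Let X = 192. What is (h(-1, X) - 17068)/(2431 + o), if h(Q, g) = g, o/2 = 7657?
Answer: -16876/17745 ≈ -0.95103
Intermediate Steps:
o = 15314 (o = 2*7657 = 15314)
(h(-1, X) - 17068)/(2431 + o) = (192 - 17068)/(2431 + 15314) = -16876/17745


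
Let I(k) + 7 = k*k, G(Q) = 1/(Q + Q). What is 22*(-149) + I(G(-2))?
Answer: -52559/16 ≈ -3284.9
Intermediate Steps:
G(Q) = 1/(2*Q)
I(k) = -7 + k² (I(k) = -7 + k*k = -7 + k²)
22*(-149) + I(G(-2)) = 22*(-149) + (-7 + ((½)/(-2))²) = -3278 + (-7 + ((½)*(-½))²) = -3278 + (-7 + (-¼)²) = -3278 + (-7 + 1/16) = -3278 - 111/16 = -52559/16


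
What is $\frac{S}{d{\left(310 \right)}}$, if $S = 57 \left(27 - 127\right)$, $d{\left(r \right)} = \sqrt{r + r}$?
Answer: $- \frac{570 \sqrt{155}}{31} \approx -228.92$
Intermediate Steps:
$d{\left(r \right)} = \sqrt{2} \sqrt{r}$ ($d{\left(r \right)} = \sqrt{2 r} = \sqrt{2} \sqrt{r}$)
$S = -5700$ ($S = 57 \left(-100\right) = -5700$)
$\frac{S}{d{\left(310 \right)}} = - \frac{5700}{\sqrt{2} \sqrt{310}} = - \frac{5700}{2 \sqrt{155}} = - 5700 \frac{\sqrt{155}}{310} = - \frac{570 \sqrt{155}}{31}$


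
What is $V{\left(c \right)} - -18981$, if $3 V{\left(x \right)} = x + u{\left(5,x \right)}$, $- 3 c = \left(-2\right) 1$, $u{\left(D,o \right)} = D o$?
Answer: $\frac{56947}{3} \approx 18982.0$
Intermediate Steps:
$c = \frac{2}{3}$ ($c = - \frac{\left(-2\right) 1}{3} = \left(- \frac{1}{3}\right) \left(-2\right) = \frac{2}{3} \approx 0.66667$)
$V{\left(x \right)} = 2 x$ ($V{\left(x \right)} = \frac{x + 5 x}{3} = \frac{6 x}{3} = 2 x$)
$V{\left(c \right)} - -18981 = 2 \cdot \frac{2}{3} - -18981 = \frac{4}{3} + 18981 = \frac{56947}{3}$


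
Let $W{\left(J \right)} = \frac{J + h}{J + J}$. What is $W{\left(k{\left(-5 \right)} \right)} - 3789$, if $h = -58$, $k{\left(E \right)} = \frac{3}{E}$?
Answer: $- \frac{22441}{6} \approx -3740.2$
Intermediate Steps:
$W{\left(J \right)} = \frac{-58 + J}{2 J}$ ($W{\left(J \right)} = \frac{J - 58}{J + J} = \frac{-58 + J}{2 J}$)
$W{\left(k{\left(-5 \right)} \right)} - 3789 = \frac{-58 + \frac{3}{-5}}{2 \frac{3}{-5}} - 3789 = \frac{-58 + 3 \left(- \frac{1}{5}\right)}{2 \cdot 3 \left(- \frac{1}{5}\right)} - 3789 = \frac{-58 - \frac{3}{5}}{2 \left(- \frac{3}{5}\right)} - 3789 = \frac{1}{2} \left(- \frac{5}{3}\right) \left(- \frac{293}{5}\right) - 3789 = \frac{293}{6} - 3789 = - \frac{22441}{6}$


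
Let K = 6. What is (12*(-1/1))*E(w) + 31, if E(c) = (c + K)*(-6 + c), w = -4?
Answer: 271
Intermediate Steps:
E(c) = (-6 + c)*(6 + c) (E(c) = (c + 6)*(-6 + c) = (6 + c)*(-6 + c) = (-6 + c)*(6 + c))
(12*(-1/1))*E(w) + 31 = (12*(-1/1))*(-36 + (-4)²) + 31 = (12*(-1*1))*(-36 + 16) + 31 = (12*(-1))*(-20) + 31 = -12*(-20) + 31 = 240 + 31 = 271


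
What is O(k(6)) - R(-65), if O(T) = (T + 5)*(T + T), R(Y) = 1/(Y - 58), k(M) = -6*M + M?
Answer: 184501/123 ≈ 1500.0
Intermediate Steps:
k(M) = -5*M
R(Y) = 1/(-58 + Y)
O(T) = 2*T*(5 + T) (O(T) = (5 + T)*(2*T) = 2*T*(5 + T))
O(k(6)) - R(-65) = 2*(-5*6)*(5 - 5*6) - 1/(-58 - 65) = 2*(-30)*(5 - 30) - 1/(-123) = 2*(-30)*(-25) - 1*(-1/123) = 1500 + 1/123 = 184501/123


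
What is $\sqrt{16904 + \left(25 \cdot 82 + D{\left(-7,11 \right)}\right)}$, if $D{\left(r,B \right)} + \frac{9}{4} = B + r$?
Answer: $\frac{\sqrt{75823}}{2} \approx 137.68$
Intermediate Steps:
$D{\left(r,B \right)} = - \frac{9}{4} + B + r$ ($D{\left(r,B \right)} = - \frac{9}{4} + \left(B + r\right) = - \frac{9}{4} + B + r$)
$\sqrt{16904 + \left(25 \cdot 82 + D{\left(-7,11 \right)}\right)} = \sqrt{16904 + \left(25 \cdot 82 - - \frac{7}{4}\right)} = \sqrt{16904 + \left(2050 + \frac{7}{4}\right)} = \sqrt{16904 + \frac{8207}{4}} = \sqrt{\frac{75823}{4}} = \frac{\sqrt{75823}}{2}$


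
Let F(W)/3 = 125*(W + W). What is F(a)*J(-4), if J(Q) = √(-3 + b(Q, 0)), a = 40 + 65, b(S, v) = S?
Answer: 78750*I*√7 ≈ 2.0835e+5*I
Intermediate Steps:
a = 105
J(Q) = √(-3 + Q)
F(W) = 750*W (F(W) = 3*(125*(W + W)) = 3*(125*(2*W)) = 3*(250*W) = 750*W)
F(a)*J(-4) = (750*105)*√(-3 - 4) = 78750*√(-7) = 78750*(I*√7) = 78750*I*√7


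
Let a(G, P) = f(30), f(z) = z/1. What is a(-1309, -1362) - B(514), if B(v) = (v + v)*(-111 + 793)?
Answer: -701066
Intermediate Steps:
B(v) = 1364*v (B(v) = (2*v)*682 = 1364*v)
f(z) = z (f(z) = z*1 = z)
a(G, P) = 30
a(-1309, -1362) - B(514) = 30 - 1364*514 = 30 - 1*701096 = 30 - 701096 = -701066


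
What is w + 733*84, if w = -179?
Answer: 61393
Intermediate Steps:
w + 733*84 = -179 + 733*84 = -179 + 61572 = 61393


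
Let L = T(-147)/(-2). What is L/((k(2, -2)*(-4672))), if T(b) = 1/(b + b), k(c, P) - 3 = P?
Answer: -1/2747136 ≈ -3.6402e-7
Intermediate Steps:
k(c, P) = 3 + P
T(b) = 1/(2*b)
L = 1/588 (L = ((½)/(-147))/(-2) = ((½)*(-1/147))*(-½) = -1/294*(-½) = 1/588 ≈ 0.0017007)
L/((k(2, -2)*(-4672))) = 1/(588*(((3 - 2)*(-4672)))) = 1/(588*((1*(-4672)))) = (1/588)/(-4672) = (1/588)*(-1/4672) = -1/2747136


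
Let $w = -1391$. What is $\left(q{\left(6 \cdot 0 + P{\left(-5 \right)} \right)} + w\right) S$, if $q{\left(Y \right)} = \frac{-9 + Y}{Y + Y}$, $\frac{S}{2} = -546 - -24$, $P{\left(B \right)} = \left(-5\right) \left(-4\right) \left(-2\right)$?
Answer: $\frac{29031291}{20} \approx 1.4516 \cdot 10^{6}$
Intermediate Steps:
$P{\left(B \right)} = -40$ ($P{\left(B \right)} = 20 \left(-2\right) = -40$)
$S = -1044$ ($S = 2 \left(-546 - -24\right) = 2 \left(-546 + 24\right) = 2 \left(-522\right) = -1044$)
$q{\left(Y \right)} = \frac{-9 + Y}{2 Y}$
$\left(q{\left(6 \cdot 0 + P{\left(-5 \right)} \right)} + w\right) S = \left(\frac{-9 + \left(6 \cdot 0 - 40\right)}{2 \left(6 \cdot 0 - 40\right)} - 1391\right) \left(-1044\right) = \left(\frac{-9 + \left(0 - 40\right)}{2 \left(0 - 40\right)} - 1391\right) \left(-1044\right) = \left(\frac{-9 - 40}{2 \left(-40\right)} - 1391\right) \left(-1044\right) = \left(\frac{1}{2} \left(- \frac{1}{40}\right) \left(-49\right) - 1391\right) \left(-1044\right) = \left(\frac{49}{80} - 1391\right) \left(-1044\right) = \left(- \frac{111231}{80}\right) \left(-1044\right) = \frac{29031291}{20}$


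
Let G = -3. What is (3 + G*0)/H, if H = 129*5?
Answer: 1/215 ≈ 0.0046512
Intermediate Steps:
H = 645
(3 + G*0)/H = (3 - 3*0)/645 = (3 + 0)/645 = (1/645)*3 = 1/215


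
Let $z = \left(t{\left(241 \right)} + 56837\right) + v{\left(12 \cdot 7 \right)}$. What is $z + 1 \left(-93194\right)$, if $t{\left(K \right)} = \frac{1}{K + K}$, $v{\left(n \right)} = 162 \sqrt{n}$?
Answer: $- \frac{17524073}{482} + 324 \sqrt{21} \approx -34872.0$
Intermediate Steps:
$t{\left(K \right)} = \frac{1}{2 K}$
$z = \frac{27395435}{482} + 324 \sqrt{21}$ ($z = \left(\frac{1}{2 \cdot 241} + 56837\right) + 162 \sqrt{12 \cdot 7} = \left(\frac{1}{2} \cdot \frac{1}{241} + 56837\right) + 162 \sqrt{84} = \left(\frac{1}{482} + 56837\right) + 162 \cdot 2 \sqrt{21} = \frac{27395435}{482} + 324 \sqrt{21} \approx 58322.0$)
$z + 1 \left(-93194\right) = \left(\frac{27395435}{482} + 324 \sqrt{21}\right) + 1 \left(-93194\right) = \left(\frac{27395435}{482} + 324 \sqrt{21}\right) - 93194 = - \frac{17524073}{482} + 324 \sqrt{21}$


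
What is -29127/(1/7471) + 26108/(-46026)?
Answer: -5007808705675/23013 ≈ -2.1761e+8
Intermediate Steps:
-29127/(1/7471) + 26108/(-46026) = -29127/1/7471 + 26108*(-1/46026) = -29127*7471 - 13054/23013 = -217607817 - 13054/23013 = -5007808705675/23013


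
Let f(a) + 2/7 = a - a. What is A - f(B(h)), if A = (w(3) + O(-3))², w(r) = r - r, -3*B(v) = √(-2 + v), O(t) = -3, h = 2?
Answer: 65/7 ≈ 9.2857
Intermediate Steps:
B(v) = -√(-2 + v)/3
w(r) = 0
A = 9 (A = (0 - 3)² = (-3)² = 9)
f(a) = -2/7 (f(a) = -2/7 + (a - a) = -2/7 + 0 = -2/7)
A - f(B(h)) = 9 - 1*(-2/7) = 9 + 2/7 = 65/7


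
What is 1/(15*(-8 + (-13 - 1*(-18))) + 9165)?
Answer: 1/9120 ≈ 0.00010965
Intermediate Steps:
1/(15*(-8 + (-13 - 1*(-18))) + 9165) = 1/(15*(-8 + (-13 + 18)) + 9165) = 1/(15*(-8 + 5) + 9165) = 1/(15*(-3) + 9165) = 1/(-45 + 9165) = 1/9120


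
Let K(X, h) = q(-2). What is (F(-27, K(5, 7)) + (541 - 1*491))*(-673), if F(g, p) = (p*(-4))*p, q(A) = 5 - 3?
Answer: -22882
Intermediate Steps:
q(A) = 2
K(X, h) = 2
F(g, p) = -4*p² (F(g, p) = (-4*p)*p = -4*p²)
(F(-27, K(5, 7)) + (541 - 1*491))*(-673) = (-4*2² + (541 - 1*491))*(-673) = (-4*4 + (541 - 491))*(-673) = (-16 + 50)*(-673) = 34*(-673) = -22882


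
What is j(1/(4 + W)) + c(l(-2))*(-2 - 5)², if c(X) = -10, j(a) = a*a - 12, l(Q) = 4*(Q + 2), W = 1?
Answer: -12549/25 ≈ -501.96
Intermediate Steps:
l(Q) = 8 + 4*Q (l(Q) = 4*(2 + Q) = 8 + 4*Q)
j(a) = -12 + a² (j(a) = a² - 12 = -12 + a²)
j(1/(4 + W)) + c(l(-2))*(-2 - 5)² = (-12 + (1/(4 + 1))²) - 10*(-2 - 5)² = (-12 + (1/5)²) - 10*(-7)² = (-12 + (⅕)²) - 10*49 = (-12 + 1/25) - 490 = -299/25 - 490 = -12549/25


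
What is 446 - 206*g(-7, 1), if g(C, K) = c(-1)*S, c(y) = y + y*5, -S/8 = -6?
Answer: 59774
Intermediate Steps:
S = 48 (S = -8*(-6) = 48)
c(y) = 6*y (c(y) = y + 5*y = 6*y)
g(C, K) = -288 (g(C, K) = (6*(-1))*48 = -6*48 = -288)
446 - 206*g(-7, 1) = 446 - 206*(-288) = 446 + 59328 = 59774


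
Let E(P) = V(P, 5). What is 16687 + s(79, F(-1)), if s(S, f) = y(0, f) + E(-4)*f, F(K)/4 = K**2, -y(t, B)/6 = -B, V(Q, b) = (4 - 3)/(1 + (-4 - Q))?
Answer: 16715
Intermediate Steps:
V(Q, b) = 1/(-3 - Q)
y(t, B) = 6*B (y(t, B) = -(-6)*B = 6*B)
E(P) = -1/(3 + P)
F(K) = 4*K**2
s(S, f) = 7*f (s(S, f) = 6*f + (-1/(3 - 4))*f = 6*f + (-1/(-1))*f = 6*f + (-1*(-1))*f = 6*f + 1*f = 6*f + f = 7*f)
16687 + s(79, F(-1)) = 16687 + 7*(4*(-1)**2) = 16687 + 7*(4*1) = 16687 + 7*4 = 16687 + 28 = 16715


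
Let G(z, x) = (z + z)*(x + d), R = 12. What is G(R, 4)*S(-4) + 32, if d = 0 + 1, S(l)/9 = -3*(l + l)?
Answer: 25952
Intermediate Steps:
S(l) = -54*l (S(l) = 9*(-3*(l + l)) = 9*(-6*l) = -54*l)
d = 1
G(z, x) = 2*z*(1 + x) (G(z, x) = (z + z)*(x + 1) = (2*z)*(1 + x) = 2*z*(1 + x))
G(R, 4)*S(-4) + 32 = (2*12*(1 + 4))*(-54*(-4)) + 32 = (2*12*5)*216 + 32 = 120*216 + 32 = 25920 + 32 = 25952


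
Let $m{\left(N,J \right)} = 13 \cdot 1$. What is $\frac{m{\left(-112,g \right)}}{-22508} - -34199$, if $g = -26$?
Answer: $\frac{769751079}{22508} \approx 34199.0$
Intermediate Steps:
$m{\left(N,J \right)} = 13$
$\frac{m{\left(-112,g \right)}}{-22508} - -34199 = \frac{13}{-22508} - -34199 = 13 \left(- \frac{1}{22508}\right) + 34199 = - \frac{13}{22508} + 34199 = \frac{769751079}{22508}$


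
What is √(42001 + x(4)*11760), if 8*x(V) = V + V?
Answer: √53761 ≈ 231.86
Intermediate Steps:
x(V) = V/4 (x(V) = (V + V)/8 = (2*V)/8 = V/4)
√(42001 + x(4)*11760) = √(42001 + ((¼)*4)*11760) = √(42001 + 1*11760) = √(42001 + 11760) = √53761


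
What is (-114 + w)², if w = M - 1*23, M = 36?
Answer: 10201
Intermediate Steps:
w = 13 (w = 36 - 1*23 = 36 - 23 = 13)
(-114 + w)² = (-114 + 13)² = (-101)² = 10201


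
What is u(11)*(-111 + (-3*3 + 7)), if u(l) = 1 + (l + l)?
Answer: -2599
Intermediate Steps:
u(l) = 1 + 2*l
u(11)*(-111 + (-3*3 + 7)) = (1 + 2*11)*(-111 + (-3*3 + 7)) = (1 + 22)*(-111 + (-9 + 7)) = 23*(-111 - 2) = 23*(-113) = -2599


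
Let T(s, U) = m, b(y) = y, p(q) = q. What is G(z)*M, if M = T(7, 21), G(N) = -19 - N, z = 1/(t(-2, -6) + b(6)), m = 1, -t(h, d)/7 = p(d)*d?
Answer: -4673/246 ≈ -18.996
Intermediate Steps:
t(h, d) = -7*d² (t(h, d) = -7*d*d = -7*d²)
T(s, U) = 1
z = -1/246 (z = 1/(-7*(-6)² + 6) = 1/(-7*36 + 6) = 1/(-252 + 6) = 1/(-246) = -1/246 ≈ -0.0040650)
M = 1
G(z)*M = (-19 - 1*(-1/246))*1 = (-19 + 1/246)*1 = -4673/246*1 = -4673/246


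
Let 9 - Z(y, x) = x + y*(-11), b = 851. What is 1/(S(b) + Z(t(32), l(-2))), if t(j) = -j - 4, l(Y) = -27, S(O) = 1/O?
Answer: -851/306359 ≈ -0.0027778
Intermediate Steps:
t(j) = -4 - j
Z(y, x) = 9 - x + 11*y (Z(y, x) = 9 - (x + y*(-11)) = 9 - (x - 11*y) = 9 + (-x + 11*y) = 9 - x + 11*y)
1/(S(b) + Z(t(32), l(-2))) = 1/(1/851 + (9 - 1*(-27) + 11*(-4 - 1*32))) = 1/(1/851 + (9 + 27 + 11*(-4 - 32))) = 1/(1/851 + (9 + 27 + 11*(-36))) = 1/(1/851 + (9 + 27 - 396)) = 1/(1/851 - 360) = 1/(-306359/851) = -851/306359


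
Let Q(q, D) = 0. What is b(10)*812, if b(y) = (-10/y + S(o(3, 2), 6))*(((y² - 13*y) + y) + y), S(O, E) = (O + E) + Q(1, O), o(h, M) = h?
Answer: -64960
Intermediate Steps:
S(O, E) = E + O (S(O, E) = (O + E) + 0 = (E + O) + 0 = E + O)
b(y) = (9 - 10/y)*(y² - 11*y) (b(y) = (-10/y + (6 + 3))*(((y² - 13*y) + y) + y) = (-10/y + 9)*((y² - 12*y) + y) = (9 - 10/y)*(y² - 11*y))
b(10)*812 = (110 - 109*10 + 9*10²)*812 = (110 - 1090 + 9*100)*812 = (110 - 1090 + 900)*812 = -80*812 = -64960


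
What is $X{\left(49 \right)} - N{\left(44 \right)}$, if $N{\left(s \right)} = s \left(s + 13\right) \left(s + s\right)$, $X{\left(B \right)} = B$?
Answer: $-220655$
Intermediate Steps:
$N{\left(s \right)} = 2 s^{2} \left(13 + s\right)$ ($N{\left(s \right)} = s \left(13 + s\right) 2 s = s 2 s \left(13 + s\right) = 2 s^{2} \left(13 + s\right)$)
$X{\left(49 \right)} - N{\left(44 \right)} = 49 - 2 \cdot 44^{2} \left(13 + 44\right) = 49 - 2 \cdot 1936 \cdot 57 = 49 - 220704 = -220655$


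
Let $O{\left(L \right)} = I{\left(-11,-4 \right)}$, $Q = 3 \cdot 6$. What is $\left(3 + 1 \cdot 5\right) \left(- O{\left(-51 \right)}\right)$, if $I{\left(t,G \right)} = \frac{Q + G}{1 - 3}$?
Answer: $56$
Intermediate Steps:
$Q = 18$
$I{\left(t,G \right)} = -9 - \frac{G}{2}$ ($I{\left(t,G \right)} = \frac{18 + G}{1 - 3} = \frac{18 + G}{-2} = \left(18 + G\right) \left(- \frac{1}{2}\right) = -9 - \frac{G}{2}$)
$O{\left(L \right)} = -7$ ($O{\left(L \right)} = -9 - -2 = -9 + 2 = -7$)
$\left(3 + 1 \cdot 5\right) \left(- O{\left(-51 \right)}\right) = \left(3 + 1 \cdot 5\right) \left(\left(-1\right) \left(-7\right)\right) = \left(3 + 5\right) 7 = 8 \cdot 7 = 56$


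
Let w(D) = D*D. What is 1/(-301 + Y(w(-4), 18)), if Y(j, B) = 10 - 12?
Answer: -1/303 ≈ -0.0033003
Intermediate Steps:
w(D) = D²
Y(j, B) = -2
1/(-301 + Y(w(-4), 18)) = 1/(-301 - 2) = 1/(-303) = -1/303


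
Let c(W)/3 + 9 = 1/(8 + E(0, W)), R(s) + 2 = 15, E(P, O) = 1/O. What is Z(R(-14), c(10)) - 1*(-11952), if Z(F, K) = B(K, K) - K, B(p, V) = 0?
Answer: 323423/27 ≈ 11979.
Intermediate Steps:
R(s) = 13 (R(s) = -2 + 15 = 13)
c(W) = -27 + 3/(8 + 1/W)
Z(F, K) = -K (Z(F, K) = 0 - K = -K)
Z(R(-14), c(10)) - 1*(-11952) = -3*(-9 - 71*10)/(1 + 8*10) - 1*(-11952) = -3*(-9 - 710)/(1 + 80) + 11952 = -3*(-719)/81 + 11952 = -1*(-719/27) + 11952 = 719/27 + 11952 = 323423/27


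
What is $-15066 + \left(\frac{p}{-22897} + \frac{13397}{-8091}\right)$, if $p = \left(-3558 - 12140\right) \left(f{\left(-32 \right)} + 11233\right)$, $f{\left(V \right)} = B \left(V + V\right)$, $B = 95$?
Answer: $- \frac{2136932786237}{185259627} \approx -11535.0$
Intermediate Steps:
$f{\left(V \right)} = 190 V$ ($f{\left(V \right)} = 95 \left(V + V\right) = 95 \cdot 2 V = 190 V$)
$p = -80891794$ ($p = \left(-3558 - 12140\right) \left(190 \left(-32\right) + 11233\right) = - 15698 \left(-6080 + 11233\right) = \left(-15698\right) 5153 = -80891794$)
$-15066 + \left(\frac{p}{-22897} + \frac{13397}{-8091}\right) = -15066 + \left(- \frac{80891794}{-22897} + \frac{13397}{-8091}\right) = -15066 + \left(\left(-80891794\right) \left(- \frac{1}{22897}\right) + 13397 \left(- \frac{1}{8091}\right)\right) = -15066 + \left(\frac{80891794}{22897} - \frac{13397}{8091}\right) = -15066 + \frac{654188754145}{185259627} = - \frac{2136932786237}{185259627}$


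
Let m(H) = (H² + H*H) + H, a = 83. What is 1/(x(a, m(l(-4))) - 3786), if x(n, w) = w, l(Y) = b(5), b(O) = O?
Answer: -1/3731 ≈ -0.00026802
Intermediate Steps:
l(Y) = 5
m(H) = H + 2*H² (m(H) = (H² + H²) + H = 2*H² + H = H + 2*H²)
1/(x(a, m(l(-4))) - 3786) = 1/(5*(1 + 2*5) - 3786) = 1/(5*(1 + 10) - 3786) = 1/(5*11 - 3786) = 1/(55 - 3786) = 1/(-3731) = -1/3731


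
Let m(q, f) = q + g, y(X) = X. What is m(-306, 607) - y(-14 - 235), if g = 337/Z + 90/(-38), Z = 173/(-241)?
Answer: -1738267/3287 ≈ -528.83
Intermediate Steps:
Z = -173/241 (Z = 173*(-1/241) = -173/241 ≈ -0.71784)
g = -1550908/3287 (g = 337/(-173/241) + 90/(-38) = 337*(-241/173) + 90*(-1/38) = -81217/173 - 45/19 = -1550908/3287 ≈ -471.83)
m(q, f) = -1550908/3287 + q (m(q, f) = q - 1550908/3287 = -1550908/3287 + q)
m(-306, 607) - y(-14 - 235) = (-1550908/3287 - 306) - (-14 - 235) = -2556730/3287 - 1*(-249) = -2556730/3287 + 249 = -1738267/3287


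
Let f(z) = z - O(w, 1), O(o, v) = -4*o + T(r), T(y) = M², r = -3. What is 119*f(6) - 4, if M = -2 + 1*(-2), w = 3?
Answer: 234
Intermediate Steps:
M = -4 (M = -2 - 2 = -4)
T(y) = 16 (T(y) = (-4)² = 16)
O(o, v) = 16 - 4*o (O(o, v) = -4*o + 16 = 16 - 4*o)
f(z) = -4 + z (f(z) = z - (16 - 4*3) = z - (16 - 12) = z - 1*4 = z - 4 = -4 + z)
119*f(6) - 4 = 119*(-4 + 6) - 4 = 119*2 - 4 = 238 - 4 = 234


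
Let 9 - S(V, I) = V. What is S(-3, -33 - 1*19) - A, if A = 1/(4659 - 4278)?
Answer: 4571/381 ≈ 11.997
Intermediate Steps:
A = 1/381 ≈ 0.0026247
S(V, I) = 9 - V
S(-3, -33 - 1*19) - A = (9 - 1*(-3)) - 1*1/381 = (9 + 3) - 1/381 = 12 - 1/381 = 4571/381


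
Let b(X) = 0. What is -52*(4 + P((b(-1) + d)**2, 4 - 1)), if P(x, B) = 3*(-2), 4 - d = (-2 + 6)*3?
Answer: 104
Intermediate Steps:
d = -8 (d = 4 - (-2 + 6)*3 = 4 - 4*3 = 4 - 1*12 = 4 - 12 = -8)
P(x, B) = -6
-52*(4 + P((b(-1) + d)**2, 4 - 1)) = -52*(4 - 6) = -52*(-2) = 104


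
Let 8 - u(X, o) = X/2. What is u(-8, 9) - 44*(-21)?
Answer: 936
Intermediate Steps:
u(X, o) = 8 - X/2
u(-8, 9) - 44*(-21) = (8 - 1/2*(-8)) - 44*(-21) = (8 + 4) + 924 = 12 + 924 = 936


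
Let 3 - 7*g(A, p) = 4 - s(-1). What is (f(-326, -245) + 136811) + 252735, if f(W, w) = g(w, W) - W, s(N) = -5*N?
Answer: 2729108/7 ≈ 3.8987e+5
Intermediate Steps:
g(A, p) = 4/7 (g(A, p) = 3/7 - (4 - (-5)*(-1))/7 = 3/7 - (4 - 1*5)/7 = 3/7 - (4 - 5)/7 = 3/7 - ⅐*(-1) = 3/7 + ⅐ = 4/7)
f(W, w) = 4/7 - W
(f(-326, -245) + 136811) + 252735 = ((4/7 - 1*(-326)) + 136811) + 252735 = ((4/7 + 326) + 136811) + 252735 = (2286/7 + 136811) + 252735 = 959963/7 + 252735 = 2729108/7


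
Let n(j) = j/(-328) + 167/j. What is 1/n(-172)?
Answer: -7052/3149 ≈ -2.2394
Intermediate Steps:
n(j) = 167/j - j/328 (n(j) = j*(-1/328) + 167/j = -j/328 + 167/j = 167/j - j/328)
1/n(-172) = 1/(167/(-172) - 1/328*(-172)) = 1/(167*(-1/172) + 43/82) = 1/(-167/172 + 43/82) = 1/(-3149/7052) = -7052/3149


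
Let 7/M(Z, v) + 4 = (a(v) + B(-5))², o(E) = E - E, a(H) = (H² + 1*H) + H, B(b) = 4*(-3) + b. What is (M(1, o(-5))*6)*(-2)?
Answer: -28/95 ≈ -0.29474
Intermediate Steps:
B(b) = -12 + b
a(H) = H² + 2*H (a(H) = (H² + H) + H = (H + H²) + H = H² + 2*H)
o(E) = 0
M(Z, v) = 7/(-4 + (-17 + v*(2 + v))²) (M(Z, v) = 7/(-4 + (v*(2 + v) + (-12 - 5))²) = 7/(-4 + (v*(2 + v) - 17)²) = 7/(-4 + (-17 + v*(2 + v))²))
(M(1, o(-5))*6)*(-2) = ((7/(-4 + (-17 + 0*(2 + 0))²))*6)*(-2) = ((7/(-4 + (-17 + 0*2)²))*6)*(-2) = ((7/(-4 + (-17 + 0)²))*6)*(-2) = ((7/(-4 + (-17)²))*6)*(-2) = ((7/(-4 + 289))*6)*(-2) = ((7/285)*6)*(-2) = (14/95)*(-2) = -28/95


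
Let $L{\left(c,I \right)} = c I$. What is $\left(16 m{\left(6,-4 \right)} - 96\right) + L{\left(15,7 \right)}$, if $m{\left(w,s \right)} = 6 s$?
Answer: $-375$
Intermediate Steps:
$L{\left(c,I \right)} = I c$
$\left(16 m{\left(6,-4 \right)} - 96\right) + L{\left(15,7 \right)} = \left(16 \cdot 6 \left(-4\right) - 96\right) + 7 \cdot 15 = \left(16 \left(-24\right) - 96\right) + 105 = \left(-384 - 96\right) + 105 = -480 + 105 = -375$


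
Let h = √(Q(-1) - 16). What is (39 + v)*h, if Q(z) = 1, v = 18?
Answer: 57*I*√15 ≈ 220.76*I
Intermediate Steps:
h = I*√15 (h = √(1 - 16) = √(-15) = I*√15 ≈ 3.873*I)
(39 + v)*h = (39 + 18)*(I*√15) = 57*(I*√15) = 57*I*√15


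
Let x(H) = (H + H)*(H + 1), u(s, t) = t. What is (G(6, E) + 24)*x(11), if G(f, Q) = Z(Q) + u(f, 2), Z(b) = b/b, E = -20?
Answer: 7128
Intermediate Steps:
Z(b) = 1
G(f, Q) = 3 (G(f, Q) = 1 + 2 = 3)
x(H) = 2*H*(1 + H) (x(H) = (2*H)*(1 + H) = 2*H*(1 + H))
(G(6, E) + 24)*x(11) = (3 + 24)*(2*11*(1 + 11)) = 27*(2*11*12) = 27*264 = 7128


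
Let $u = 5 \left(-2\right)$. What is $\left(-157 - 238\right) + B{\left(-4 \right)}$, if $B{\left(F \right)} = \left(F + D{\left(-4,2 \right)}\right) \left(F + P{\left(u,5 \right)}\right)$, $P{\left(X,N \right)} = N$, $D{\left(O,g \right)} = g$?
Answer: $-397$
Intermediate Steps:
$u = -10$
$B{\left(F \right)} = \left(2 + F\right) \left(5 + F\right)$ ($B{\left(F \right)} = \left(F + 2\right) \left(F + 5\right) = \left(2 + F\right) \left(5 + F\right)$)
$\left(-157 - 238\right) + B{\left(-4 \right)} = \left(-157 - 238\right) + \left(10 + \left(-4\right)^{2} + 7 \left(-4\right)\right) = -395 + \left(10 + 16 - 28\right) = -395 - 2 = -397$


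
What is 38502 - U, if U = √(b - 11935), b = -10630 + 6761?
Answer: 38502 - 6*I*√439 ≈ 38502.0 - 125.71*I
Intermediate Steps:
b = -3869
U = 6*I*√439 (U = √(-3869 - 11935) = √(-15804) = 6*I*√439 ≈ 125.71*I)
38502 - U = 38502 - 6*I*√439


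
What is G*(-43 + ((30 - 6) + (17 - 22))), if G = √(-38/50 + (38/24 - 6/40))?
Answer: -4*√606/5 ≈ -19.694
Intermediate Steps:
G = √606/30 (G = √(-38*1/50 + (38*(1/24) - 6*1/40)) = √(-19/25 + (19/12 - 3/20)) = √(-19/25 + 43/30) = √(101/150) = √606/30 ≈ 0.82057)
G*(-43 + ((30 - 6) + (17 - 22))) = (√606/30)*(-43 + ((30 - 6) + (17 - 22))) = (√606/30)*(-43 + (24 - 5)) = (√606/30)*(-43 + 19) = (√606/30)*(-24) = -4*√606/5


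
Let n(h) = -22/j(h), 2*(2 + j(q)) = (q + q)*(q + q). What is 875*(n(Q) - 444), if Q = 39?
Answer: -118105925/304 ≈ -3.8851e+5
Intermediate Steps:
j(q) = -2 + 2*q**2 (j(q) = -2 + ((q + q)*(q + q))/2 = -2 + ((2*q)*(2*q))/2 = -2 + (4*q**2)/2 = -2 + 2*q**2)
n(h) = -22/(-2 + 2*h**2)
875*(n(Q) - 444) = 875*(-11/(-1 + 39**2) - 444) = 875*(-11/(-1 + 1521) - 444) = 875*(-11/1520 - 444) = 875*(-674891/1520) = -118105925/304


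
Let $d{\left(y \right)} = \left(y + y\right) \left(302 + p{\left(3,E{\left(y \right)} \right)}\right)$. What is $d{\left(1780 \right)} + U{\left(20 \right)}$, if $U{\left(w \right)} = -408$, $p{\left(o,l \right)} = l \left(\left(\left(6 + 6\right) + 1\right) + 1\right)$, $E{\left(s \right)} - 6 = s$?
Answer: $90088952$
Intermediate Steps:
$E{\left(s \right)} = 6 + s$
$p{\left(o,l \right)} = 14 l$ ($p{\left(o,l \right)} = l \left(\left(12 + 1\right) + 1\right) = l \left(13 + 1\right) = l 14 = 14 l$)
$d{\left(y \right)} = 2 y \left(386 + 14 y\right)$ ($d{\left(y \right)} = \left(y + y\right) \left(302 + 14 \left(6 + y\right)\right) = 2 y \left(302 + \left(84 + 14 y\right)\right) = 2 y \left(386 + 14 y\right)$)
$d{\left(1780 \right)} + U{\left(20 \right)} = 4 \cdot 1780 \left(193 + 7 \cdot 1780\right) - 408 = 4 \cdot 1780 \left(193 + 12460\right) - 408 = 4 \cdot 1780 \cdot 12653 - 408 = 90089360 - 408 = 90088952$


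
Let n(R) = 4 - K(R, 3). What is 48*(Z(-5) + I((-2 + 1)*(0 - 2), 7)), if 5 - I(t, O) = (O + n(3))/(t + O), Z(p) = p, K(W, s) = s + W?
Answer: -80/3 ≈ -26.667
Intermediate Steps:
K(W, s) = W + s
n(R) = 1 - R (n(R) = 4 - (R + 3) = 4 - (3 + R) = 4 + (-3 - R) = 1 - R)
I(t, O) = 5 - (-2 + O)/(O + t) (I(t, O) = 5 - (O + (1 - 1*3))/(t + O) = 5 - (O + (1 - 3))/(O + t) = 5 - (O - 2)/(O + t) = 5 - (-2 + O)/(O + t))
48*(Z(-5) + I((-2 + 1)*(0 - 2), 7)) = 48*(-5 + (2 + 4*7 + 5*((-2 + 1)*(0 - 2)))/(7 + (-2 + 1)*(0 - 2))) = 48*(-5 + (2 + 28 + 5*(-1*(-2)))/(7 - 1*(-2))) = 48*(-5 + (2 + 28 + 5*2)/(7 + 2)) = 48*(-5 + (2 + 28 + 10)/9) = 48*(-5 + (⅑)*40) = 48*(-5 + 40/9) = 48*(-5/9) = -80/3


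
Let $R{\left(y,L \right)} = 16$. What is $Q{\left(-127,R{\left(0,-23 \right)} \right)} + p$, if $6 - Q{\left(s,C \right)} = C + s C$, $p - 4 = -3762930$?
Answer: $-3760904$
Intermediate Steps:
$p = -3762926$ ($p = 4 - 3762930 = -3762926$)
$Q{\left(s,C \right)} = 6 - C - C s$ ($Q{\left(s,C \right)} = 6 - \left(C + s C\right) = 6 - \left(C + C s\right) = 6 - C - C s$)
$Q{\left(-127,R{\left(0,-23 \right)} \right)} + p = \left(6 - 16 - 16 \left(-127\right)\right) - 3762926 = \left(6 - 16 + 2032\right) - 3762926 = 2022 - 3762926 = -3760904$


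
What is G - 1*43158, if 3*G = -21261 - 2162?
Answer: -152897/3 ≈ -50966.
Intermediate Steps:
G = -23423/3 (G = (-21261 - 2162)/3 = (⅓)*(-23423) = -23423/3 ≈ -7807.7)
G - 1*43158 = -23423/3 - 1*43158 = -23423/3 - 43158 = -152897/3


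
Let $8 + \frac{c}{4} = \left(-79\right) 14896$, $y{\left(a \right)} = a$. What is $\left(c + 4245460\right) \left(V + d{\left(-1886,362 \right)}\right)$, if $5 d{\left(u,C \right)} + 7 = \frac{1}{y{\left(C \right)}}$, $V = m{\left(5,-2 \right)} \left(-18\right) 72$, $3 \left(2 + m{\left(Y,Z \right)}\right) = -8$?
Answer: $- \frac{2526546282338}{905} \approx -2.7918 \cdot 10^{9}$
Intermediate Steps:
$c = -4707168$ ($c = -32 + 4 \left(\left(-79\right) 14896\right) = -32 + 4 \left(-1176784\right) = -32 - 4707136 = -4707168$)
$m{\left(Y,Z \right)} = - \frac{14}{3}$ ($m{\left(Y,Z \right)} = -2 + \frac{1}{3} \left(-8\right) = -2 - \frac{8}{3} = - \frac{14}{3}$)
$V = 6048$ ($V = \left(- \frac{14}{3}\right) \left(-18\right) 72 = 84 \cdot 72 = 6048$)
$d{\left(u,C \right)} = - \frac{7}{5} + \frac{1}{5 C}$
$\left(c + 4245460\right) \left(V + d{\left(-1886,362 \right)}\right) = \left(-4707168 + 4245460\right) \left(6048 + \frac{1 - 2534}{5 \cdot 362}\right) = - 461708 \left(6048 + \frac{1}{5} \cdot \frac{1}{362} \left(1 - 2534\right)\right) = - 461708 \left(6048 + \frac{1}{5} \cdot \frac{1}{362} \left(-2533\right)\right) = - 461708 \left(6048 - \frac{2533}{1810}\right) = \left(-461708\right) \frac{10944347}{1810} = - \frac{2526546282338}{905}$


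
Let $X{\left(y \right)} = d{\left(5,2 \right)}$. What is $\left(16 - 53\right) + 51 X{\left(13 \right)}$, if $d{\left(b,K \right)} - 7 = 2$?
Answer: $422$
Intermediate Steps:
$d{\left(b,K \right)} = 9$ ($d{\left(b,K \right)} = 7 + 2 = 9$)
$X{\left(y \right)} = 9$
$\left(16 - 53\right) + 51 X{\left(13 \right)} = \left(16 - 53\right) + 51 \cdot 9 = -37 + 459 = 422$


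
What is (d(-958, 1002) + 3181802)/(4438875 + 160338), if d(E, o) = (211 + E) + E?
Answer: 3180097/4599213 ≈ 0.69144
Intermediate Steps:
d(E, o) = 211 + 2*E
(d(-958, 1002) + 3181802)/(4438875 + 160338) = ((211 + 2*(-958)) + 3181802)/(4438875 + 160338) = ((211 - 1916) + 3181802)/4599213 = (-1705 + 3181802)*(1/4599213) = 3180097*(1/4599213) = 3180097/4599213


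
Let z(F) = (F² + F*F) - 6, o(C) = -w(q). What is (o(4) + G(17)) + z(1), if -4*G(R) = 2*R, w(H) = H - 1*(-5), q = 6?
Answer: -47/2 ≈ -23.500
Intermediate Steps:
w(H) = 5 + H (w(H) = H + 5 = 5 + H)
o(C) = -11 (o(C) = -(5 + 6) = -1*11 = -11)
G(R) = -R/2
z(F) = -6 + 2*F² (z(F) = (F² + F²) - 6 = 2*F² - 6 = -6 + 2*F²)
(o(4) + G(17)) + z(1) = (-11 - ½*17) + (-6 + 2*1²) = (-11 - 17/2) + (-6 + 2*1) = -39/2 + (-6 + 2) = -39/2 - 4 = -47/2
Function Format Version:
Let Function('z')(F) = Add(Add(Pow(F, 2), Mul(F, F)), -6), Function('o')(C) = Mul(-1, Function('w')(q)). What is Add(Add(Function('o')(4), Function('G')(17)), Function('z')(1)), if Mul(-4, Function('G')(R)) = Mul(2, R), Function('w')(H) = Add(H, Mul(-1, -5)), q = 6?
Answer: Rational(-47, 2) ≈ -23.500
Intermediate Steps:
Function('w')(H) = Add(5, H) (Function('w')(H) = Add(H, 5) = Add(5, H))
Function('o')(C) = -11 (Function('o')(C) = Mul(-1, Add(5, 6)) = Mul(-1, 11) = -11)
Function('G')(R) = Mul(Rational(-1, 2), R) (Function('G')(R) = Mul(Rational(-1, 4), Mul(2, R)) = Mul(Rational(-1, 2), R))
Function('z')(F) = Add(-6, Mul(2, Pow(F, 2))) (Function('z')(F) = Add(Add(Pow(F, 2), Pow(F, 2)), -6) = Add(Mul(2, Pow(F, 2)), -6) = Add(-6, Mul(2, Pow(F, 2))))
Add(Add(Function('o')(4), Function('G')(17)), Function('z')(1)) = Add(Add(-11, Mul(Rational(-1, 2), 17)), Add(-6, Mul(2, Pow(1, 2)))) = Add(Add(-11, Rational(-17, 2)), Add(-6, Mul(2, 1))) = Add(Rational(-39, 2), Add(-6, 2)) = Add(Rational(-39, 2), -4) = Rational(-47, 2)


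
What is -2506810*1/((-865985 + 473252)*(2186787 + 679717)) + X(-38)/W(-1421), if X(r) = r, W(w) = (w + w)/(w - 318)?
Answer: -18598293323205851/799860093314436 ≈ -23.252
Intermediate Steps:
W(w) = 2*w/(-318 + w) (W(w) = (2*w)/(-318 + w) = 2*w/(-318 + w))
-2506810*1/((-865985 + 473252)*(2186787 + 679717)) + X(-38)/W(-1421) = -2506810*1/((-865985 + 473252)*(2186787 + 679717)) - 38/(2*(-1421)/(-318 - 1421)) = -2506810/((-392733*2866504)) - 38/(2*(-1421)/(-1739)) = -2506810/(-1125770715432) - 38/(2*(-1421)*(-1/1739)) = -2506810*(-1/1125770715432) - 38/2842/1739 = 1253405/562885357716 - 38*1739/2842 = 1253405/562885357716 - 33041/1421 = -18598293323205851/799860093314436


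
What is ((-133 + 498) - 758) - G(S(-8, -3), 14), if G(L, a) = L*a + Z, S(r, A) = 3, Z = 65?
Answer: -500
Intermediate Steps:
G(L, a) = 65 + L*a (G(L, a) = L*a + 65 = 65 + L*a)
((-133 + 498) - 758) - G(S(-8, -3), 14) = ((-133 + 498) - 758) - (65 + 3*14) = (365 - 758) - (65 + 42) = -393 - 1*107 = -393 - 107 = -500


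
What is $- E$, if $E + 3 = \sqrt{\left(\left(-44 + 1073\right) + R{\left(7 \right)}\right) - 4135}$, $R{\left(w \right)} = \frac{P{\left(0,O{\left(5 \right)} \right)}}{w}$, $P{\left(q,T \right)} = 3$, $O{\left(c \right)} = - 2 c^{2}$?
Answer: $3 - \frac{i \sqrt{152173}}{7} \approx 3.0 - 55.728 i$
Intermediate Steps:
$R{\left(w \right)} = \frac{3}{w}$
$E = -3 + \frac{i \sqrt{152173}}{7}$ ($E = -3 + \sqrt{\left(\left(-44 + 1073\right) + \frac{3}{7}\right) - 4135} = -3 + \sqrt{\left(1029 + 3 \cdot \frac{1}{7}\right) - 4135} = -3 + \sqrt{\left(1029 + \frac{3}{7}\right) - 4135} = -3 + \sqrt{\frac{7206}{7} - 4135} = -3 + \sqrt{- \frac{21739}{7}} = -3 + \frac{i \sqrt{152173}}{7} \approx -3.0 + 55.728 i$)
$- E = - (-3 + \frac{i \sqrt{152173}}{7}) = 3 - \frac{i \sqrt{152173}}{7}$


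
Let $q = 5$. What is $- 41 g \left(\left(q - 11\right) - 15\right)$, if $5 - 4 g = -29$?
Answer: $\frac{14637}{2} \approx 7318.5$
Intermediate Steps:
$g = \frac{17}{2}$ ($g = \frac{5}{4} - - \frac{29}{4} = \frac{5}{4} + \frac{29}{4} = \frac{17}{2} \approx 8.5$)
$- 41 g \left(\left(q - 11\right) - 15\right) = \left(-41\right) \frac{17}{2} \left(\left(5 - 11\right) - 15\right) = - \frac{697 \left(-6 - 15\right)}{2} = \left(- \frac{697}{2}\right) \left(-21\right) = \frac{14637}{2}$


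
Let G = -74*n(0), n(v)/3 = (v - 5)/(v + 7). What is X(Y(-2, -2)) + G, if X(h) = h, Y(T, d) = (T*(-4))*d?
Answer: 998/7 ≈ 142.57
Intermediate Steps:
n(v) = 3*(-5 + v)/(7 + v) (n(v) = 3*((v - 5)/(v + 7)) = 3*((-5 + v)/(7 + v)) = 3*(-5 + v)/(7 + v))
Y(T, d) = -4*T*d (Y(T, d) = (-4*T)*d = -4*T*d)
G = 1110/7 (G = -222*(-5 + 0)/(7 + 0) = -222*(-5)/7 = -74*(-15/7) = 1110/7 ≈ 158.57)
X(Y(-2, -2)) + G = -4*(-2)*(-2) + 1110/7 = -16 + 1110/7 = 998/7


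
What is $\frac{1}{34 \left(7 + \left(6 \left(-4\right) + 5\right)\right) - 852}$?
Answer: $- \frac{1}{1260} \approx -0.00079365$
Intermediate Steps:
$\frac{1}{34 \left(7 + \left(6 \left(-4\right) + 5\right)\right) - 852} = \frac{1}{34 \left(7 + \left(-24 + 5\right)\right) - 852} = \frac{1}{34 \left(7 - 19\right) - 852} = \frac{1}{34 \left(-12\right) - 852} = \frac{1}{-408 - 852} = \frac{1}{-1260} = - \frac{1}{1260}$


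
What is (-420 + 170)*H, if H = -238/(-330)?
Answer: -5950/33 ≈ -180.30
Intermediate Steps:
H = 119/165 (H = -238*(-1/330) = 119/165 ≈ 0.72121)
(-420 + 170)*H = (-420 + 170)*(119/165) = -250*119/165 = -5950/33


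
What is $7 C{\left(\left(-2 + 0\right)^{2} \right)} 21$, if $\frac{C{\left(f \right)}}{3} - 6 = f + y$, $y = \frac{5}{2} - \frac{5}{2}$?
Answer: $4410$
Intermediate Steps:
$y = 0$ ($y = 5 \cdot \frac{1}{2} - \frac{5}{2} = \frac{5}{2} - \frac{5}{2} = 0$)
$C{\left(f \right)} = 18 + 3 f$ ($C{\left(f \right)} = 18 + 3 \left(f + 0\right) = 18 + 3 f$)
$7 C{\left(\left(-2 + 0\right)^{2} \right)} 21 = 7 \left(18 + 3 \left(-2 + 0\right)^{2}\right) 21 = 7 \left(18 + 3 \left(-2\right)^{2}\right) 21 = 7 \left(18 + 3 \cdot 4\right) 21 = 7 \left(18 + 12\right) 21 = 7 \cdot 30 \cdot 21 = 210 \cdot 21 = 4410$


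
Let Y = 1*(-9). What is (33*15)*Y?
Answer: -4455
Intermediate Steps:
Y = -9
(33*15)*Y = (33*15)*(-9) = 495*(-9) = -4455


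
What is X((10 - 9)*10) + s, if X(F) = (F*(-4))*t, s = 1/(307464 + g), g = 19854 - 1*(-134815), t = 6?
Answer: -110911919/462133 ≈ -240.00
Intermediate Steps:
g = 154669 (g = 19854 + 134815 = 154669)
s = 1/462133 (s = 1/(307464 + 154669) = 1/462133 ≈ 2.1639e-6)
X(F) = -24*F (X(F) = (F*(-4))*6 = -4*F*6 = -24*F)
X((10 - 9)*10) + s = -24*(10 - 9)*10 + 1/462133 = -24*10 + 1/462133 = -240 + 1/462133 = -110911919/462133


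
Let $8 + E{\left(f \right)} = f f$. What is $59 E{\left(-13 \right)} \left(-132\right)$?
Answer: $-1253868$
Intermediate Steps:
$E{\left(f \right)} = -8 + f^{2}$ ($E{\left(f \right)} = -8 + f f = -8 + f^{2}$)
$59 E{\left(-13 \right)} \left(-132\right) = 59 \left(-8 + \left(-13\right)^{2}\right) \left(-132\right) = 59 \left(-8 + 169\right) \left(-132\right) = 59 \cdot 161 \left(-132\right) = 9499 \left(-132\right) = -1253868$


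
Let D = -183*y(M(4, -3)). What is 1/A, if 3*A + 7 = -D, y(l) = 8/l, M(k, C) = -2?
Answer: -3/739 ≈ -0.0040595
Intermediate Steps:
D = 732 (D = -1464/(-2) = -1464*(-1)/2 = -183*(-4) = 732)
A = -739/3 (A = -7/3 + (-1*732)/3 = -7/3 + (⅓)*(-732) = -7/3 - 244 = -739/3 ≈ -246.33)
1/A = 1/(-739/3) = -3/739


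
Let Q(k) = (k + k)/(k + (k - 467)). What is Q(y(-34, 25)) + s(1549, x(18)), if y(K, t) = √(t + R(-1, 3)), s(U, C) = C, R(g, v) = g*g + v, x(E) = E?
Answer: 3923398/217973 - 934*√29/217973 ≈ 17.976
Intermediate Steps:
R(g, v) = v + g² (R(g, v) = g² + v = v + g²)
y(K, t) = √(4 + t) (y(K, t) = √(t + (3 + (-1)²)) = √(t + (3 + 1)) = √(t + 4) = √(4 + t))
Q(k) = 2*k/(-467 + 2*k) (Q(k) = (2*k)/(k + (-467 + k)) = (2*k)/(-467 + 2*k) = 2*k/(-467 + 2*k))
Q(y(-34, 25)) + s(1549, x(18)) = 2*√(4 + 25)/(-467 + 2*√(4 + 25)) + 18 = 2*√29/(-467 + 2*√29) + 18 = 18 + 2*√29/(-467 + 2*√29)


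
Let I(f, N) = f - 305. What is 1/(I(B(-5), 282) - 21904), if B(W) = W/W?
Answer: -1/22208 ≈ -4.5029e-5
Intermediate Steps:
B(W) = 1
I(f, N) = -305 + f
1/(I(B(-5), 282) - 21904) = 1/((-305 + 1) - 21904) = 1/(-304 - 21904) = 1/(-22208) = -1/22208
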